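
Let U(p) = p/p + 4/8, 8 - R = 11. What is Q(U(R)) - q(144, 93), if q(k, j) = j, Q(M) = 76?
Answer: -17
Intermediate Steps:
R = -3 (R = 8 - 1*11 = 8 - 11 = -3)
U(p) = 3/2 (U(p) = 1 + 4*(⅛) = 1 + ½ = 3/2)
Q(U(R)) - q(144, 93) = 76 - 1*93 = 76 - 93 = -17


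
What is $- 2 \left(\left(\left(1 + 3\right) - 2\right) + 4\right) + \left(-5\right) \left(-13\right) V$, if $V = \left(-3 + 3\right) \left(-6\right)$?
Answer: $-12$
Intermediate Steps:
$V = 0$ ($V = 0 \left(-6\right) = 0$)
$- 2 \left(\left(\left(1 + 3\right) - 2\right) + 4\right) + \left(-5\right) \left(-13\right) V = - 2 \left(\left(\left(1 + 3\right) - 2\right) + 4\right) + \left(-5\right) \left(-13\right) 0 = - 2 \left(\left(4 - 2\right) + 4\right) + 65 \cdot 0 = - 2 \left(2 + 4\right) + 0 = \left(-2\right) 6 + 0 = -12 + 0 = -12$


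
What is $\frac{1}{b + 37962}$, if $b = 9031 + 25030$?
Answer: $\frac{1}{72023} \approx 1.3884 \cdot 10^{-5}$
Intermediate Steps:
$b = 34061$
$\frac{1}{b + 37962} = \frac{1}{34061 + 37962} = \frac{1}{72023}$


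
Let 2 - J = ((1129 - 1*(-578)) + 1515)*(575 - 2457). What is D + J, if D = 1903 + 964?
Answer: 6066673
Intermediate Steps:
J = 6063806 (J = 2 - ((1129 - 1*(-578)) + 1515)*(575 - 2457) = 2 - ((1129 + 578) + 1515)*(-1882) = 2 - (1707 + 1515)*(-1882) = 2 - 3222*(-1882) = 2 - 1*(-6063804) = 2 + 6063804 = 6063806)
D = 2867
D + J = 2867 + 6063806 = 6066673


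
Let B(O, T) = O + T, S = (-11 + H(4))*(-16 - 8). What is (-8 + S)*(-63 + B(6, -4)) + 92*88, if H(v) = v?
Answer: -1664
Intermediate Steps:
S = 168 (S = (-11 + 4)*(-16 - 8) = -7*(-24) = 168)
(-8 + S)*(-63 + B(6, -4)) + 92*88 = (-8 + 168)*(-63 + (6 - 4)) + 92*88 = 160*(-63 + 2) + 8096 = 160*(-61) + 8096 = -9760 + 8096 = -1664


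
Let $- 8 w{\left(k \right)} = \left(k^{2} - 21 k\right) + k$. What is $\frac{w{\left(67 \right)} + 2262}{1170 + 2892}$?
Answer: $\frac{14947}{32496} \approx 0.45996$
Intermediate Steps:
$w{\left(k \right)} = - \frac{k^{2}}{8} + \frac{5 k}{2}$ ($w{\left(k \right)} = - \frac{\left(k^{2} - 21 k\right) + k}{8} = - \frac{k^{2} - 20 k}{8} = - \frac{k^{2}}{8} + \frac{5 k}{2}$)
$\frac{w{\left(67 \right)} + 2262}{1170 + 2892} = \frac{\frac{1}{8} \cdot 67 \left(20 - 67\right) + 2262}{1170 + 2892} = \frac{\frac{1}{8} \cdot 67 \left(20 - 67\right) + 2262}{4062} = \left(\frac{1}{8} \cdot 67 \left(-47\right) + 2262\right) \frac{1}{4062} = \left(- \frac{3149}{8} + 2262\right) \frac{1}{4062} = \frac{14947}{8} \cdot \frac{1}{4062} = \frac{14947}{32496}$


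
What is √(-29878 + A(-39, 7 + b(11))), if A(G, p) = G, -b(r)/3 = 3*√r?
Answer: I*√29917 ≈ 172.97*I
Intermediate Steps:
b(r) = -9*√r
√(-29878 + A(-39, 7 + b(11))) = √(-29878 - 39) = √(-29917) = I*√29917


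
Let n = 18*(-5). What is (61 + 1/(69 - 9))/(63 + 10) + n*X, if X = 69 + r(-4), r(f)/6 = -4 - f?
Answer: -27196139/4380 ≈ -6209.2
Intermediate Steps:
r(f) = -24 - 6*f (r(f) = 6*(-4 - f) = -24 - 6*f)
X = 69 (X = 69 + (-24 - 6*(-4)) = 69 + (-24 + 24) = 69 + 0 = 69)
n = -90
(61 + 1/(69 - 9))/(63 + 10) + n*X = (61 + 1/(69 - 9))/(63 + 10) - 90*69 = (61 + 1/60)/73 - 6210 = (61 + 1/60)*(1/73) - 6210 = (3661/60)*(1/73) - 6210 = 3661/4380 - 6210 = -27196139/4380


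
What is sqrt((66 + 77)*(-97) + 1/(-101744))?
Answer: 5*I*sqrt(358975985119)/25436 ≈ 117.78*I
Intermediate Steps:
sqrt((66 + 77)*(-97) + 1/(-101744)) = sqrt(143*(-97) - 1/101744) = sqrt(-13871 - 1/101744) = sqrt(-1411291025/101744) = 5*I*sqrt(358975985119)/25436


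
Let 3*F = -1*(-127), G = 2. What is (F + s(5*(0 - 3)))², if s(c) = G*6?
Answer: 26569/9 ≈ 2952.1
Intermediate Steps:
F = 127/3 (F = (-1*(-127))/3 = (⅓)*127 = 127/3 ≈ 42.333)
s(c) = 12 (s(c) = 2*6 = 12)
(F + s(5*(0 - 3)))² = (127/3 + 12)² = (163/3)² = 26569/9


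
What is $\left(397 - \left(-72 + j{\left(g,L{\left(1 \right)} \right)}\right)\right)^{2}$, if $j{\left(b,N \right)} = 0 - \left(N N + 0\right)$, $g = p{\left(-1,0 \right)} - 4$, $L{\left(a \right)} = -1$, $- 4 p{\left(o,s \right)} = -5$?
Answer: $220900$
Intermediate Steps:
$p{\left(o,s \right)} = \frac{5}{4}$ ($p{\left(o,s \right)} = \left(- \frac{1}{4}\right) \left(-5\right) = \frac{5}{4}$)
$g = - \frac{11}{4}$ ($g = \frac{5}{4} - 4 = - \frac{11}{4} \approx -2.75$)
$j{\left(b,N \right)} = - N^{2}$ ($j{\left(b,N \right)} = 0 - \left(N^{2} + 0\right) = 0 - N^{2} = - N^{2}$)
$\left(397 - \left(-72 + j{\left(g,L{\left(1 \right)} \right)}\right)\right)^{2} = \left(397 + \left(\left(104 - 32\right) - - \left(-1\right)^{2}\right)\right)^{2} = \left(397 + \left(72 - \left(-1\right) 1\right)\right)^{2} = \left(397 + \left(72 - -1\right)\right)^{2} = \left(397 + \left(72 + 1\right)\right)^{2} = \left(397 + 73\right)^{2} = 470^{2} = 220900$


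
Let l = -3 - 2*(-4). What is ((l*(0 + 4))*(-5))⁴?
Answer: 100000000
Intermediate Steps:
l = 5 (l = -3 + 8 = 5)
((l*(0 + 4))*(-5))⁴ = ((5*(0 + 4))*(-5))⁴ = ((5*4)*(-5))⁴ = (20*(-5))⁴ = (-100)⁴ = 100000000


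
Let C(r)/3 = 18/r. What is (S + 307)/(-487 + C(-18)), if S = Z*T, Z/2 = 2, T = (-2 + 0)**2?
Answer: -323/490 ≈ -0.65918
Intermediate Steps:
T = 4 (T = (-2)**2 = 4)
Z = 4 (Z = 2*2 = 4)
S = 16 (S = 4*4 = 16)
C(r) = 54/r (C(r) = 3*(18/r) = 54/r)
(S + 307)/(-487 + C(-18)) = (16 + 307)/(-487 + 54/(-18)) = 323/(-487 + 54*(-1/18)) = 323/(-487 - 3) = 323/(-490) = 323*(-1/490) = -323/490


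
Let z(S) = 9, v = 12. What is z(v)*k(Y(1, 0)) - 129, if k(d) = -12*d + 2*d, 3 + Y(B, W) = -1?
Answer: 231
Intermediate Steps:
Y(B, W) = -4 (Y(B, W) = -3 - 1 = -4)
k(d) = -10*d
z(v)*k(Y(1, 0)) - 129 = 9*(-10*(-4)) - 129 = 9*40 - 129 = 360 - 129 = 231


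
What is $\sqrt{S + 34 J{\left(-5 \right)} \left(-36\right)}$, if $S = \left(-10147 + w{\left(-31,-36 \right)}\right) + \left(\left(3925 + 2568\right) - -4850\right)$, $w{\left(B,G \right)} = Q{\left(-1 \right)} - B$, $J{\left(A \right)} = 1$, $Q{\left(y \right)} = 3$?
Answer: $\sqrt{6} \approx 2.4495$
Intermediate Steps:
$w{\left(B,G \right)} = 3 - B$
$S = 1230$ ($S = \left(-10147 + \left(3 - -31\right)\right) + \left(\left(3925 + 2568\right) - -4850\right) = \left(-10147 + \left(3 + 31\right)\right) + \left(6493 + 4850\right) = \left(-10147 + 34\right) + 11343 = -10113 + 11343 = 1230$)
$\sqrt{S + 34 J{\left(-5 \right)} \left(-36\right)} = \sqrt{1230 + 34 \cdot 1 \left(-36\right)} = \sqrt{1230 + 34 \left(-36\right)} = \sqrt{1230 - 1224} = \sqrt{6}$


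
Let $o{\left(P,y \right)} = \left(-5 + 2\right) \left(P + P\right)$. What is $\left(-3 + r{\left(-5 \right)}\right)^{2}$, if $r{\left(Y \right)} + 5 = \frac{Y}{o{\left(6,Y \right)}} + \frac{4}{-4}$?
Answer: $\frac{101761}{1296} \approx 78.519$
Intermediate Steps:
$o{\left(P,y \right)} = - 6 P$ ($o{\left(P,y \right)} = - 3 \cdot 2 P = - 6 P$)
$r{\left(Y \right)} = -6 - \frac{Y}{36}$ ($r{\left(Y \right)} = -5 + \left(\frac{Y}{\left(-6\right) 6} + \frac{4}{-4}\right) = -5 + \left(\frac{Y}{-36} + 4 \left(- \frac{1}{4}\right)\right) = -5 + \left(Y \left(- \frac{1}{36}\right) - 1\right) = -5 - \left(1 + \frac{Y}{36}\right) = -6 - \frac{Y}{36}$)
$\left(-3 + r{\left(-5 \right)}\right)^{2} = \left(-3 - \frac{211}{36}\right)^{2} = \left(- \frac{319}{36}\right)^{2} = \frac{101761}{1296}$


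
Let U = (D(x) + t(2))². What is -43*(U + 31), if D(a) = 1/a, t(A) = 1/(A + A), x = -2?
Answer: -21371/16 ≈ -1335.7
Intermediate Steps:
t(A) = 1/(2*A)
U = 1/16 (U = (1/(-2) + (½)/2)² = (-½ + (½)*(½))² = (-½ + ¼)² = (-¼)² = 1/16 ≈ 0.062500)
-43*(U + 31) = -43*(1/16 + 31) = -43*497/16 = -21371/16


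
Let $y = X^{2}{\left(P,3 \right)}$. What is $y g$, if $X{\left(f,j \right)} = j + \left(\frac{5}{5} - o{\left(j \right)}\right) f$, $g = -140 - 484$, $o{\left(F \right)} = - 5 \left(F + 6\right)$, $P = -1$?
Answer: $-1153776$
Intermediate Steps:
$o{\left(F \right)} = -30 - 5 F$ ($o{\left(F \right)} = - 5 \left(6 + F\right) = -30 - 5 F$)
$g = -624$ ($g = -140 - 484 = -624$)
$X{\left(f,j \right)} = j + f \left(31 + 5 j\right)$ ($X{\left(f,j \right)} = j + \left(\frac{5}{5} - \left(-30 - 5 j\right)\right) f = j + \left(5 \cdot \frac{1}{5} + \left(30 + 5 j\right)\right) f = j + \left(1 + \left(30 + 5 j\right)\right) f = j + \left(31 + 5 j\right) f = j + f \left(31 + 5 j\right)$)
$y = 1849$ ($y = \left(-1 + 3 + 5 \left(-1\right) \left(6 + 3\right)\right)^{2} = \left(-1 + 3 + 5 \left(-1\right) 9\right)^{2} = \left(-1 + 3 - 45\right)^{2} = \left(-43\right)^{2} = 1849$)
$y g = 1849 \left(-624\right) = -1153776$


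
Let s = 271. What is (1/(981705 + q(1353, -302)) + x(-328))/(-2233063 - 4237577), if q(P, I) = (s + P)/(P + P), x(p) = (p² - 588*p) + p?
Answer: -132877897607531/2864870849567760 ≈ -0.046382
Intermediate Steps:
x(p) = p² - 587*p
q(P, I) = (271 + P)/(2*P) (q(P, I) = (271 + P)/(P + P) = (271 + P)/((2*P)) = (271 + P)*(1/(2*P)) = (271 + P)/(2*P))
(1/(981705 + q(1353, -302)) + x(-328))/(-2233063 - 4237577) = (1/(981705 + (½)*(271 + 1353)/1353) - 328*(-587 - 328))/(-2233063 - 4237577) = (1/(981705 + (½)*(1/1353)*1624) - 328*(-915))/(-6470640) = (1/(981705 + 812/1353) + 300120)*(-1/6470640) = (1/(1328247677/1353) + 300120)*(-1/6470640) = (1353/1328247677 + 300120)*(-1/6470640) = (398633692822593/1328247677)*(-1/6470640) = -132877897607531/2864870849567760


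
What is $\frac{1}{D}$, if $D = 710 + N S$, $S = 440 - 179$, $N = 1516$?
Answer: $\frac{1}{396386} \approx 2.5228 \cdot 10^{-6}$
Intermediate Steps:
$S = 261$ ($S = 440 - 179 = 261$)
$D = 396386$ ($D = 710 + 1516 \cdot 261 = 710 + 395676 = 396386$)
$\frac{1}{D} = \frac{1}{396386}$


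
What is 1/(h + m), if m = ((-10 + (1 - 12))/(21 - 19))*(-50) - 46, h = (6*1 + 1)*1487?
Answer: 1/10888 ≈ 9.1844e-5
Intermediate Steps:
h = 10409 (h = (6 + 1)*1487 = 7*1487 = 10409)
m = 479 (m = ((-10 - 11)/2)*(-50) - 46 = -21*½*(-50) - 46 = -21/2*(-50) - 46 = 525 - 46 = 479)
1/(h + m) = 1/(10409 + 479) = 1/10888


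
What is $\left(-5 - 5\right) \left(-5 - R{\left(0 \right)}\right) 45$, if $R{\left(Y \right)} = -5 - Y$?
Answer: $0$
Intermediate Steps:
$\left(-5 - 5\right) \left(-5 - R{\left(0 \right)}\right) 45 = \left(-5 - 5\right) \left(-5 - \left(-5 - 0\right)\right) 45 = - 10 \left(-5 - \left(-5 + 0\right)\right) 45 = - 10 \left(-5 - -5\right) 45 = - 10 \left(-5 + 5\right) 45 = \left(-10\right) 0 \cdot 45 = 0 \cdot 45 = 0$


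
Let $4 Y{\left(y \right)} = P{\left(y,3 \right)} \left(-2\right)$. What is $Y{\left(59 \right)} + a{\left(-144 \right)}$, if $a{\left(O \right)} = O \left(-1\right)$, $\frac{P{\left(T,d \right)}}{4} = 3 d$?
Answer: $126$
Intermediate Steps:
$P{\left(T,d \right)} = 12 d$ ($P{\left(T,d \right)} = 4 \cdot 3 d = 12 d$)
$a{\left(O \right)} = - O$
$Y{\left(y \right)} = -18$ ($Y{\left(y \right)} = \frac{12 \cdot 3 \left(-2\right)}{4} = \frac{36 \left(-2\right)}{4} = \frac{1}{4} \left(-72\right) = -18$)
$Y{\left(59 \right)} + a{\left(-144 \right)} = -18 - -144 = -18 + 144 = 126$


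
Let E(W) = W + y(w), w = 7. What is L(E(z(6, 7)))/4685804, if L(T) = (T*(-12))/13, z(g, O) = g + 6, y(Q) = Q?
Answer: -57/15228863 ≈ -3.7429e-6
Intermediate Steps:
z(g, O) = 6 + g
E(W) = 7 + W (E(W) = W + 7 = 7 + W)
L(T) = -12*T/13 (L(T) = -12*T*(1/13) = -12*T/13)
L(E(z(6, 7)))/4685804 = -12*(7 + (6 + 6))/13/4685804 = -12*(7 + 12)/13*(1/4685804) = -12/13*19*(1/4685804) = -228/13*1/4685804 = -57/15228863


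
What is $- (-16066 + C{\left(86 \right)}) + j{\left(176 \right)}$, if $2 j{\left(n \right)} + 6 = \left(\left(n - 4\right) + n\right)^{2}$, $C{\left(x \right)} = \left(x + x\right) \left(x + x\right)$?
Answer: $47031$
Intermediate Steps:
$C{\left(x \right)} = 4 x^{2}$ ($C{\left(x \right)} = 2 x 2 x = 4 x^{2}$)
$j{\left(n \right)} = -3 + \frac{\left(-4 + 2 n\right)^{2}}{2}$ ($j{\left(n \right)} = -3 + \frac{\left(\left(n - 4\right) + n\right)^{2}}{2} = -3 + \frac{\left(\left(-4 + n\right) + n\right)^{2}}{2} = -3 + \frac{\left(-4 + 2 n\right)^{2}}{2}$)
$- (-16066 + C{\left(86 \right)}) + j{\left(176 \right)} = - (-16066 + 4 \cdot 86^{2}) - \left(3 - 2 \left(-2 + 176\right)^{2}\right) = - (-16066 + 4 \cdot 7396) - \left(3 - 2 \cdot 174^{2}\right) = - (-16066 + 29584) + \left(-3 + 2 \cdot 30276\right) = \left(-1\right) 13518 + \left(-3 + 60552\right) = -13518 + 60549 = 47031$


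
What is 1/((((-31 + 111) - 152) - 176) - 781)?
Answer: -1/1029 ≈ -0.00097182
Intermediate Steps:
1/((((-31 + 111) - 152) - 176) - 781) = 1/(((80 - 152) - 176) - 781) = 1/((-72 - 176) - 781) = 1/(-248 - 781) = 1/(-1029) = -1/1029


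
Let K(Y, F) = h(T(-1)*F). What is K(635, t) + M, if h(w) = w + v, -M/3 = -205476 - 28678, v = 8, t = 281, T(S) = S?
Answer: 702189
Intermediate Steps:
M = 702462 (M = -3*(-205476 - 28678) = -3*(-234154) = 702462)
h(w) = 8 + w (h(w) = w + 8 = 8 + w)
K(Y, F) = 8 - F
K(635, t) + M = (8 - 1*281) + 702462 = (8 - 281) + 702462 = -273 + 702462 = 702189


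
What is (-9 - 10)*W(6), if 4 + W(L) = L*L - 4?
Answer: -532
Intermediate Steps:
W(L) = -8 + L² (W(L) = -4 + (L*L - 4) = -4 + (L² - 4) = -4 + (-4 + L²) = -8 + L²)
(-9 - 10)*W(6) = (-9 - 10)*(-8 + 6²) = -19*(-8 + 36) = -19*28 = -532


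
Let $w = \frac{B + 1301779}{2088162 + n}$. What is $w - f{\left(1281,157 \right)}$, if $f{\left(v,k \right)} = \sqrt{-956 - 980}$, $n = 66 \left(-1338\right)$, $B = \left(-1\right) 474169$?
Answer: $\frac{137935}{333309} - 44 i \approx 0.41384 - 44.0 i$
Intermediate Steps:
$B = -474169$
$n = -88308$
$w = \frac{137935}{333309}$ ($w = \frac{-474169 + 1301779}{2088162 - 88308} = \frac{827610}{1999854} = 827610 \cdot \frac{1}{1999854} = \frac{137935}{333309} \approx 0.41384$)
$f{\left(v,k \right)} = 44 i$ ($f{\left(v,k \right)} = \sqrt{-1936} = 44 i$)
$w - f{\left(1281,157 \right)} = \frac{137935}{333309} - 44 i$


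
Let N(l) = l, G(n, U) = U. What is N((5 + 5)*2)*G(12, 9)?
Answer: 180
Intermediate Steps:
N((5 + 5)*2)*G(12, 9) = ((5 + 5)*2)*9 = (10*2)*9 = 20*9 = 180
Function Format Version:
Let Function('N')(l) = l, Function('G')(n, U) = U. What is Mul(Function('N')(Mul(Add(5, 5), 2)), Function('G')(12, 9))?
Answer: 180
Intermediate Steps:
Mul(Function('N')(Mul(Add(5, 5), 2)), Function('G')(12, 9)) = Mul(Mul(Add(5, 5), 2), 9) = Mul(Mul(10, 2), 9) = Mul(20, 9) = 180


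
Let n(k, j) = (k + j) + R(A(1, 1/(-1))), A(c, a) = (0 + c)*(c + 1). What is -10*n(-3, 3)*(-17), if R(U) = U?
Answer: 340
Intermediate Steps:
A(c, a) = c*(1 + c)
n(k, j) = 2 + j + k (n(k, j) = (k + j) + 1*(1 + 1) = (j + k) + 1*2 = (j + k) + 2 = 2 + j + k)
-10*n(-3, 3)*(-17) = -10*(2 + 3 - 3)*(-17) = -10*2*(-17) = -20*(-17) = 340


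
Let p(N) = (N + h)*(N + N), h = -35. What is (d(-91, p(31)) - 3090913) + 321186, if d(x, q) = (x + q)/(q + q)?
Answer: -1373784253/496 ≈ -2.7697e+6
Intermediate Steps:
p(N) = 2*N*(-35 + N) (p(N) = (N - 35)*(N + N) = (-35 + N)*(2*N) = 2*N*(-35 + N))
d(x, q) = (q + x)/(2*q) (d(x, q) = (q + x)/((2*q)) = (q + x)*(1/(2*q)) = (q + x)/(2*q))
(d(-91, p(31)) - 3090913) + 321186 = ((2*31*(-35 + 31) - 91)/(2*((2*31*(-35 + 31)))) - 3090913) + 321186 = ((2*31*(-4) - 91)/(2*((2*31*(-4)))) - 3090913) + 321186 = ((½)*(-248 - 91)/(-248) - 3090913) + 321186 = ((½)*(-1/248)*(-339) - 3090913) + 321186 = (339/496 - 3090913) + 321186 = -1533092509/496 + 321186 = -1373784253/496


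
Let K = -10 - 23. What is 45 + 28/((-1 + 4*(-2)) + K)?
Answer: 133/3 ≈ 44.333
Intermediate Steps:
K = -33
45 + 28/((-1 + 4*(-2)) + K) = 45 + 28/((-1 + 4*(-2)) - 33) = 45 + 28/((-1 - 8) - 33) = 45 + 28/(-9 - 33) = 45 + 28/(-42) = 45 + 28*(-1/42) = 45 - 2/3 = 133/3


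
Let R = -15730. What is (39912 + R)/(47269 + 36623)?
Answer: 12091/41946 ≈ 0.28825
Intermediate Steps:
(39912 + R)/(47269 + 36623) = (39912 - 15730)/(47269 + 36623) = 24182/83892 = 24182*(1/83892) = 12091/41946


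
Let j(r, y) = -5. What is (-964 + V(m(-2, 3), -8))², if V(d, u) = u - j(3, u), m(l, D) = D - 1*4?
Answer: 935089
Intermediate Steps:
m(l, D) = -4 + D (m(l, D) = D - 4 = -4 + D)
V(d, u) = 5 + u (V(d, u) = u - 1*(-5) = u + 5 = 5 + u)
(-964 + V(m(-2, 3), -8))² = (-964 + (5 - 8))² = (-964 - 3)² = (-967)² = 935089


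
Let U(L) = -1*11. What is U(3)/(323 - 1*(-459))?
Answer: -11/782 ≈ -0.014067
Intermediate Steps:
U(L) = -11
U(3)/(323 - 1*(-459)) = -11/(323 - 1*(-459)) = -11/(323 + 459) = -11/782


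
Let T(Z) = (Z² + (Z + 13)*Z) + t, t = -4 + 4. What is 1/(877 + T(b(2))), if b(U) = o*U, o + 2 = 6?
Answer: 1/1109 ≈ 0.00090171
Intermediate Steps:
t = 0
o = 4 (o = -2 + 6 = 4)
b(U) = 4*U
T(Z) = Z² + Z*(13 + Z) (T(Z) = (Z² + (Z + 13)*Z) + 0 = (Z² + (13 + Z)*Z) + 0 = (Z² + Z*(13 + Z)) + 0 = Z² + Z*(13 + Z))
1/(877 + T(b(2))) = 1/(877 + (4*2)*(13 + 2*(4*2))) = 1/(877 + 8*(13 + 2*8)) = 1/(877 + 8*(13 + 16)) = 1/(877 + 8*29) = 1/(877 + 232) = 1/1109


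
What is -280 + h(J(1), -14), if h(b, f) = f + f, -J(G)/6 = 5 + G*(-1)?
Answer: -308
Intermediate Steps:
J(G) = -30 + 6*G (J(G) = -6*(5 + G*(-1)) = -6*(5 - G) = -30 + 6*G)
h(b, f) = 2*f
-280 + h(J(1), -14) = -280 + 2*(-14) = -280 - 28 = -308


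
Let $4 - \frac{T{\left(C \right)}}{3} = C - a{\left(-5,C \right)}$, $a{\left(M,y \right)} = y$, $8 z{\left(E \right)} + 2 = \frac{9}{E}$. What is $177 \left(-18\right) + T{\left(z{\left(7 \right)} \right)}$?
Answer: $-3174$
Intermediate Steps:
$z{\left(E \right)} = - \frac{1}{4} + \frac{9}{8 E}$ ($z{\left(E \right)} = - \frac{1}{4} + \frac{9 \frac{1}{E}}{8} = - \frac{1}{4} + \frac{9}{8 E}$)
$T{\left(C \right)} = 12$ ($T{\left(C \right)} = 12 - 3 \left(C - C\right) = 12 - 0 = 12 + 0 = 12$)
$177 \left(-18\right) + T{\left(z{\left(7 \right)} \right)} = 177 \left(-18\right) + 12 = -3186 + 12 = -3174$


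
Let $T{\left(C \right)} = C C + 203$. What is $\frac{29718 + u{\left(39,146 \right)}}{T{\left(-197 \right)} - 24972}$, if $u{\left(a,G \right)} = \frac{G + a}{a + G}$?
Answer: $\frac{29719}{14040} \approx 2.1167$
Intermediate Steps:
$u{\left(a,G \right)} = 1$ ($u{\left(a,G \right)} = \frac{G + a}{G + a} = 1$)
$T{\left(C \right)} = 203 + C^{2}$ ($T{\left(C \right)} = C^{2} + 203 = 203 + C^{2}$)
$\frac{29718 + u{\left(39,146 \right)}}{T{\left(-197 \right)} - 24972} = \frac{29718 + 1}{\left(203 + \left(-197\right)^{2}\right) - 24972} = \frac{29719}{\left(203 + 38809\right) - 24972} = \frac{29719}{39012 - 24972} = \frac{29719}{14040}$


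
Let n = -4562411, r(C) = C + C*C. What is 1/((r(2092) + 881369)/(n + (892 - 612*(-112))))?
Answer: -179719/210397 ≈ -0.85419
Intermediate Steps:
r(C) = C + C²
1/((r(2092) + 881369)/(n + (892 - 612*(-112)))) = 1/((2092*(1 + 2092) + 881369)/(-4562411 + (892 - 612*(-112)))) = 1/((2092*2093 + 881369)/(-4562411 + (892 - 102*(-672)))) = 1/((4378556 + 881369)/(-4562411 + (892 + 68544))) = 1/(5259925/(-4562411 + 69436)) = 1/(5259925/(-4492975)) = 1/(5259925*(-1/4492975)) = 1/(-210397/179719) = -179719/210397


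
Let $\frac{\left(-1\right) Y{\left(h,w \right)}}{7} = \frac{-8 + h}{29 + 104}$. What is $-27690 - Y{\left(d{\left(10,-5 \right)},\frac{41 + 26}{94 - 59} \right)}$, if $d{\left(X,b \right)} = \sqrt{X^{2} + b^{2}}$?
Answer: $- \frac{526118}{19} + \frac{5 \sqrt{5}}{19} \approx -27690.0$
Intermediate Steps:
$Y{\left(h,w \right)} = \frac{8}{19} - \frac{h}{19}$ ($Y{\left(h,w \right)} = - 7 \frac{-8 + h}{29 + 104} = - 7 \frac{-8 + h}{133} = - 7 \left(-8 + h\right) \frac{1}{133} = - 7 \left(- \frac{8}{133} + \frac{h}{133}\right) = \frac{8}{19} - \frac{h}{19}$)
$-27690 - Y{\left(d{\left(10,-5 \right)},\frac{41 + 26}{94 - 59} \right)} = -27690 - \left(\frac{8}{19} - \frac{\sqrt{10^{2} + \left(-5\right)^{2}}}{19}\right) = -27690 - \left(\frac{8}{19} - \frac{\sqrt{100 + 25}}{19}\right) = -27690 - \left(\frac{8}{19} - \frac{\sqrt{125}}{19}\right) = -27690 - \left(\frac{8}{19} - \frac{5 \sqrt{5}}{19}\right) = - \frac{526118}{19} + \frac{5 \sqrt{5}}{19}$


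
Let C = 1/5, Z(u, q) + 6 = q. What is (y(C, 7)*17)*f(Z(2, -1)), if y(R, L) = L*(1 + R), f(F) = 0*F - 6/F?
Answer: 612/5 ≈ 122.40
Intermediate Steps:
Z(u, q) = -6 + q
C = ⅕ ≈ 0.20000
f(F) = -6/F (f(F) = 0 - 6/F = -6/F)
(y(C, 7)*17)*f(Z(2, -1)) = ((7*(1 + ⅕))*17)*(-6/(-6 - 1)) = ((7*(6/5))*17)*(-6/(-7)) = ((42/5)*17)*(-6*(-⅐)) = (714/5)*(6/7) = 612/5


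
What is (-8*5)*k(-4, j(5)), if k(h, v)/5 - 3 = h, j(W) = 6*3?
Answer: 200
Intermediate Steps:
j(W) = 18
k(h, v) = 15 + 5*h
(-8*5)*k(-4, j(5)) = (-8*5)*(15 + 5*(-4)) = -40*(15 - 20) = -40*(-5) = 200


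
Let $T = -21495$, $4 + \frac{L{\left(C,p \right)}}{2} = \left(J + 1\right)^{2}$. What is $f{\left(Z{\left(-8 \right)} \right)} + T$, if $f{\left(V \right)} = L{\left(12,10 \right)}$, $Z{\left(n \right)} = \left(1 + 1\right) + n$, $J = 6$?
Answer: $-21405$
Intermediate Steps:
$L{\left(C,p \right)} = 90$ ($L{\left(C,p \right)} = -8 + 2 \left(6 + 1\right)^{2} = -8 + 2 \cdot 7^{2} = -8 + 2 \cdot 49 = -8 + 98 = 90$)
$Z{\left(n \right)} = 2 + n$
$f{\left(V \right)} = 90$
$f{\left(Z{\left(-8 \right)} \right)} + T = 90 - 21495 = -21405$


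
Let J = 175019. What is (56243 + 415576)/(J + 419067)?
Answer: 471819/594086 ≈ 0.79419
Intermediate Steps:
(56243 + 415576)/(J + 419067) = (56243 + 415576)/(175019 + 419067) = 471819/594086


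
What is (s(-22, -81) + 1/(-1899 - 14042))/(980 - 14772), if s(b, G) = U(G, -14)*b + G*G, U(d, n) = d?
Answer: -66497881/109929136 ≈ -0.60492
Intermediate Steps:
s(b, G) = G**2 + G*b (s(b, G) = G*b + G*G = G*b + G**2 = G**2 + G*b)
(s(-22, -81) + 1/(-1899 - 14042))/(980 - 14772) = (-81*(-81 - 22) + 1/(-1899 - 14042))/(980 - 14772) = (-81*(-103) + 1/(-15941))/(-13792) = (8343 - 1/15941)*(-1/13792) = (132995762/15941)*(-1/13792) = -66497881/109929136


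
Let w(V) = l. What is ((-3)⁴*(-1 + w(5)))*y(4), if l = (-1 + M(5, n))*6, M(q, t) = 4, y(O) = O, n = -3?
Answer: 5508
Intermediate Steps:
l = 18 (l = (-1 + 4)*6 = 3*6 = 18)
w(V) = 18
((-3)⁴*(-1 + w(5)))*y(4) = ((-3)⁴*(-1 + 18))*4 = (81*17)*4 = 1377*4 = 5508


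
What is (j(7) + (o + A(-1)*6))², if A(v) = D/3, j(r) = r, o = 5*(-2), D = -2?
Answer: 49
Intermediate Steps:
o = -10
A(v) = -⅔ (A(v) = -2/3 = -2*⅓ = -⅔)
(j(7) + (o + A(-1)*6))² = (7 + (-10 - ⅔*6))² = (7 + (-10 - 4))² = (7 - 14)² = (-7)² = 49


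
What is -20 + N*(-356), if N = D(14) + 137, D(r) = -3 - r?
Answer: -42740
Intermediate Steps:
N = 120 (N = (-3 - 1*14) + 137 = (-3 - 14) + 137 = -17 + 137 = 120)
-20 + N*(-356) = -20 + 120*(-356) = -20 - 42720 = -42740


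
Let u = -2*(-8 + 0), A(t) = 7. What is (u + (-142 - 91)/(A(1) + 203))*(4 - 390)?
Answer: -603511/105 ≈ -5747.7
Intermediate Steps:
u = 16 (u = -2*(-8) = 16)
(u + (-142 - 91)/(A(1) + 203))*(4 - 390) = (16 + (-142 - 91)/(7 + 203))*(4 - 390) = (16 - 233/210)*(-386) = (3127/210)*(-386) = -603511/105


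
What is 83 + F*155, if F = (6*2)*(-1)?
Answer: -1777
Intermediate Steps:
F = -12 (F = 12*(-1) = -12)
83 + F*155 = 83 - 12*155 = 83 - 1860 = -1777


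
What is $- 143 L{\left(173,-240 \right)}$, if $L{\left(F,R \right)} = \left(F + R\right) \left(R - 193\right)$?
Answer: $-4148573$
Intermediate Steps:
$L{\left(F,R \right)} = \left(-193 + R\right) \left(F + R\right)$ ($L{\left(F,R \right)} = \left(F + R\right) \left(-193 + R\right) = \left(-193 + R\right) \left(F + R\right)$)
$- 143 L{\left(173,-240 \right)} = - 143 \left(\left(-240\right)^{2} - 33389 - -46320 + 173 \left(-240\right)\right) = - 143 \left(57600 - 33389 + 46320 - 41520\right) = \left(-143\right) 29011 = -4148573$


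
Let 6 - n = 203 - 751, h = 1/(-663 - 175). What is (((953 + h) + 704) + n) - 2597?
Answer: -323469/838 ≈ -386.00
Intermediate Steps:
h = -1/838 (h = 1/(-838) = -1/838 ≈ -0.0011933)
n = 554 (n = 6 - (203 - 751) = 6 - 1*(-548) = 6 + 548 = 554)
(((953 + h) + 704) + n) - 2597 = (((953 - 1/838) + 704) + 554) - 2597 = ((798613/838 + 704) + 554) - 2597 = (1388565/838 + 554) - 2597 = 1852817/838 - 2597 = -323469/838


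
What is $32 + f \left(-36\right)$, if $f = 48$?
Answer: $-1696$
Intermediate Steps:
$32 + f \left(-36\right) = 32 + 48 \left(-36\right) = 32 - 1728 = -1696$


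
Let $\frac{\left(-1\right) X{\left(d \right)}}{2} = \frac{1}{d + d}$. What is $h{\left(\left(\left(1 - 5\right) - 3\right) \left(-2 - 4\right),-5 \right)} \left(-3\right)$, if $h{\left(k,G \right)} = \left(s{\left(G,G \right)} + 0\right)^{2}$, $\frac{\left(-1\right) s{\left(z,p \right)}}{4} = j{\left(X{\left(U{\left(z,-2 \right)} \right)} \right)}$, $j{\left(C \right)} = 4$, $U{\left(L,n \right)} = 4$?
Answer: $-768$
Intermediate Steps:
$X{\left(d \right)} = - \frac{1}{d}$ ($X{\left(d \right)} = - \frac{2}{d + d} = - \frac{2}{2 d} = - 2 \frac{1}{2 d} = - \frac{1}{d}$)
$s{\left(z,p \right)} = -16$ ($s{\left(z,p \right)} = \left(-4\right) 4 = -16$)
$h{\left(k,G \right)} = 256$ ($h{\left(k,G \right)} = \left(-16 + 0\right)^{2} = \left(-16\right)^{2} = 256$)
$h{\left(\left(\left(1 - 5\right) - 3\right) \left(-2 - 4\right),-5 \right)} \left(-3\right) = 256 \left(-3\right) = -768$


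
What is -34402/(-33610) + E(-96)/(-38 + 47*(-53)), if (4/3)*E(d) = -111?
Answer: 19955709/18888820 ≈ 1.0565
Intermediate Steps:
E(d) = -333/4 (E(d) = (¾)*(-111) = -333/4)
-34402/(-33610) + E(-96)/(-38 + 47*(-53)) = -34402/(-33610) - 333/(4*(-38 + 47*(-53))) = -34402*(-1/33610) - 333/(4*(-38 - 2491)) = 17201/16805 - 333/4/(-2529) = 17201/16805 - 333/4*(-1/2529) = 17201/16805 + 37/1124 = 19955709/18888820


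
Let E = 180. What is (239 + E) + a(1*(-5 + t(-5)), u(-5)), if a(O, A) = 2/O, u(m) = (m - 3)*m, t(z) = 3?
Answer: 418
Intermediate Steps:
u(m) = m*(-3 + m) (u(m) = (-3 + m)*m = m*(-3 + m))
(239 + E) + a(1*(-5 + t(-5)), u(-5)) = (239 + 180) + 2/((1*(-5 + 3))) = 419 + 2/((1*(-2))) = 419 + 2/(-2) = 419 + 2*(-1/2) = 419 - 1 = 418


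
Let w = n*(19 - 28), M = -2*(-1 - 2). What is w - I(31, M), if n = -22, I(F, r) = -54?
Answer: 252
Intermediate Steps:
M = 6 (M = -2*(-3) = 6)
w = 198 (w = -22*(19 - 28) = -22*(-9) = 198)
w - I(31, M) = 198 - 1*(-54) = 198 + 54 = 252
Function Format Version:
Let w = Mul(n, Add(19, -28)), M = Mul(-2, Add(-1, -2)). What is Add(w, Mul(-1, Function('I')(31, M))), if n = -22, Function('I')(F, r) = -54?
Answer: 252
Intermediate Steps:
M = 6 (M = Mul(-2, -3) = 6)
w = 198 (w = Mul(-22, Add(19, -28)) = Mul(-22, -9) = 198)
Add(w, Mul(-1, Function('I')(31, M))) = Add(198, Mul(-1, -54)) = Add(198, 54) = 252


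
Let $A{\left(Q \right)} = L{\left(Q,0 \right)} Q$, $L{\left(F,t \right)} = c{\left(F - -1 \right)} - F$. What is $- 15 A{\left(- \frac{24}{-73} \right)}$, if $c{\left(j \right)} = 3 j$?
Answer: $- \frac{96120}{5329} \approx -18.037$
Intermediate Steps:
$L{\left(F,t \right)} = 3 + 2 F$ ($L{\left(F,t \right)} = 3 \left(F - -1\right) - F = 3 \left(F + 1\right) - F = 3 \left(1 + F\right) - F = \left(3 + 3 F\right) - F = 3 + 2 F$)
$A{\left(Q \right)} = Q \left(3 + 2 Q\right)$ ($A{\left(Q \right)} = \left(3 + 2 Q\right) Q = Q \left(3 + 2 Q\right)$)
$- 15 A{\left(- \frac{24}{-73} \right)} = - 15 - \frac{24}{-73} \left(3 + 2 \left(- \frac{24}{-73}\right)\right) = - 15 \left(-24\right) \left(- \frac{1}{73}\right) \left(3 + 2 \left(\left(-24\right) \left(- \frac{1}{73}\right)\right)\right) = - 15 \frac{24 \left(3 + 2 \cdot \frac{24}{73}\right)}{73} = - 15 \frac{24 \left(3 + \frac{48}{73}\right)}{73} = - 15 \cdot \frac{24}{73} \cdot \frac{267}{73} = \left(-15\right) \frac{6408}{5329} = - \frac{96120}{5329}$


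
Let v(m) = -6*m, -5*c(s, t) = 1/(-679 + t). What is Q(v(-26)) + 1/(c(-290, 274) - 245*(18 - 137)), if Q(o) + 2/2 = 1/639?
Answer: -37665508913/37725841764 ≈ -0.99840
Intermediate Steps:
c(s, t) = -1/(5*(-679 + t))
Q(o) = -638/639 (Q(o) = -1 + 1/639 = -638/639)
Q(v(-26)) + 1/(c(-290, 274) - 245*(18 - 137)) = -638/639 + 1/(-1/(-3395 + 5*274) - 245*(18 - 137)) = -638/639 + 1/(-1/(-3395 + 1370) - 245*(-119)) = -638/639 + 1/(-1/(-2025) + 29155) = -638/639 + 1/(-1*(-1/2025) + 29155) = -638/639 + 1/(1/2025 + 29155) = -638/639 + 1/(59038876/2025) = -638/639 + 2025/59038876 = -37665508913/37725841764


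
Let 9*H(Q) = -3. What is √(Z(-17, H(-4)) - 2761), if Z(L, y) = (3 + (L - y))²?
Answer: 8*I*√362/3 ≈ 50.737*I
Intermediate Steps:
H(Q) = -⅓ (H(Q) = (⅑)*(-3) = -⅓)
Z(L, y) = (3 + L - y)²
√(Z(-17, H(-4)) - 2761) = √((3 - 17 - 1*(-⅓))² - 2761) = √((3 - 17 + ⅓)² - 2761) = √((-41/3)² - 2761) = √(1681/9 - 2761) = √(-23168/9) = 8*I*√362/3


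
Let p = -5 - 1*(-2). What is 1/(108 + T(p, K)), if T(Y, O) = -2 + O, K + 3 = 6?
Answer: 1/109 ≈ 0.0091743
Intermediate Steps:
K = 3 (K = -3 + 6 = 3)
p = -3 (p = -5 + 2 = -3)
1/(108 + T(p, K)) = 1/(108 + (-2 + 3)) = 1/(108 + 1) = 1/109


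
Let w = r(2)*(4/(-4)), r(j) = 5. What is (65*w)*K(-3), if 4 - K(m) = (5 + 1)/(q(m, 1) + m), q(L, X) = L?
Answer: -1625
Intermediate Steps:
w = -5 (w = 5*(4/(-4)) = 5*(4*(-¼)) = 5*(-1) = -5)
K(m) = 4 - 3/m (K(m) = 4 - (5 + 1)/(m + m) = 4 - 6/(2*m) = 4 - 6*1/(2*m) = 4 - 3/m)
(65*w)*K(-3) = (65*(-5))*(4 - 3/(-3)) = -325*(4 - 3*(-⅓)) = -325*(4 + 1) = -325*5 = -1625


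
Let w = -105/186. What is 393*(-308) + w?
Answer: -7504763/62 ≈ -1.2104e+5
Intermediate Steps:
w = -35/62 (w = -105*1/186 = -35/62 ≈ -0.56452)
393*(-308) + w = 393*(-308) - 35/62 = -121044 - 35/62 = -7504763/62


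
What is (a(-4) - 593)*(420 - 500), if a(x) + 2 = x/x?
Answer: 47520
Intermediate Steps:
a(x) = -1 (a(x) = -2 + x/x = -2 + 1 = -1)
(a(-4) - 593)*(420 - 500) = (-1 - 593)*(420 - 500) = -594*(-80) = 47520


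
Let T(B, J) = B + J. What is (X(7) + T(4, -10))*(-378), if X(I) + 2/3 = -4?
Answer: 4032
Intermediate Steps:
X(I) = -14/3 (X(I) = -⅔ - 4 = -14/3)
(X(7) + T(4, -10))*(-378) = (-14/3 + (4 - 10))*(-378) = (-14/3 - 6)*(-378) = -32/3*(-378) = 4032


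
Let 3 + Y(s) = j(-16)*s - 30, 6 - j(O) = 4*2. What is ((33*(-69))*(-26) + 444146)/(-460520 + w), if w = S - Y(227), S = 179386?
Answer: -503348/280647 ≈ -1.7935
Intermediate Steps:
j(O) = -2 (j(O) = 6 - 4*2 = 6 - 1*8 = 6 - 8 = -2)
Y(s) = -33 - 2*s (Y(s) = -3 + (-2*s - 30) = -3 + (-30 - 2*s) = -33 - 2*s)
w = 179873 (w = 179386 - (-33 - 2*227) = 179386 - (-33 - 454) = 179386 - 1*(-487) = 179386 + 487 = 179873)
((33*(-69))*(-26) + 444146)/(-460520 + w) = ((33*(-69))*(-26) + 444146)/(-460520 + 179873) = (-2277*(-26) + 444146)/(-280647) = (59202 + 444146)*(-1/280647) = 503348*(-1/280647) = -503348/280647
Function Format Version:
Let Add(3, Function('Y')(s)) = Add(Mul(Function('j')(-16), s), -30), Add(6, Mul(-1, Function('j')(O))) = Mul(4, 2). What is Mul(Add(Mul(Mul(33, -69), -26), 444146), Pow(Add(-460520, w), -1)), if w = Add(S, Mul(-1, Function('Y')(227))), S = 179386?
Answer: Rational(-503348, 280647) ≈ -1.7935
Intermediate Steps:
Function('j')(O) = -2 (Function('j')(O) = Add(6, Mul(-1, Mul(4, 2))) = Add(6, Mul(-1, 8)) = Add(6, -8) = -2)
Function('Y')(s) = Add(-33, Mul(-2, s)) (Function('Y')(s) = Add(-3, Add(Mul(-2, s), -30)) = Add(-3, Add(-30, Mul(-2, s))) = Add(-33, Mul(-2, s)))
w = 179873 (w = Add(179386, Mul(-1, Add(-33, Mul(-2, 227)))) = Add(179386, Mul(-1, Add(-33, -454))) = Add(179386, Mul(-1, -487)) = Add(179386, 487) = 179873)
Mul(Add(Mul(Mul(33, -69), -26), 444146), Pow(Add(-460520, w), -1)) = Mul(Add(Mul(Mul(33, -69), -26), 444146), Pow(Add(-460520, 179873), -1)) = Mul(Add(Mul(-2277, -26), 444146), Pow(-280647, -1)) = Mul(Add(59202, 444146), Rational(-1, 280647)) = Mul(503348, Rational(-1, 280647)) = Rational(-503348, 280647)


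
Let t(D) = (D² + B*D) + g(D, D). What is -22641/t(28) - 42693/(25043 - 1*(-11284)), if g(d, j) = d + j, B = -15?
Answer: -93378963/1695260 ≈ -55.082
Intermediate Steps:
t(D) = D² - 13*D (t(D) = (D² - 15*D) + (D + D) = (D² - 15*D) + 2*D = D² - 13*D)
-22641/t(28) - 42693/(25043 - 1*(-11284)) = -22641*1/(28*(-13 + 28)) - 42693/(25043 - 1*(-11284)) = -22641/(28*15) - 42693/(25043 + 11284) = -22641/420 - 42693/36327 = -22641*1/420 - 42693*1/36327 = -7547/140 - 14231/12109 = -93378963/1695260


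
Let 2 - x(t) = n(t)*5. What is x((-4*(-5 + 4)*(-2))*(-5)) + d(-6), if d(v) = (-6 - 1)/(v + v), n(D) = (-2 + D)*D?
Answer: -91169/12 ≈ -7597.4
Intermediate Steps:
n(D) = D*(-2 + D)
x(t) = 2 - 5*t*(-2 + t) (x(t) = 2 - t*(-2 + t)*5 = 2 - 5*t*(-2 + t))
d(v) = -7/(2*v) (d(v) = -7*1/(2*v) = -7/(2*v))
x((-4*(-5 + 4)*(-2))*(-5)) + d(-6) = (2 - 5*(-4*(-5 + 4)*(-2))*(-5)*(-2 + (-4*(-5 + 4)*(-2))*(-5))) - 7/2/(-6) = (2 - 5*(-4*(-1)*(-2))*(-5)*(-2 + (-4*(-1)*(-2))*(-5))) - 7/2*(-⅙) = (2 - 5*(4*(-2))*(-5)*(-2 + (4*(-2))*(-5))) + 7/12 = (2 - 5*(-8*(-5))*(-2 - 8*(-5))) + 7/12 = (2 - 5*40*(-2 + 40)) + 7/12 = (2 - 5*40*38) + 7/12 = (2 - 7600) + 7/12 = -7598 + 7/12 = -91169/12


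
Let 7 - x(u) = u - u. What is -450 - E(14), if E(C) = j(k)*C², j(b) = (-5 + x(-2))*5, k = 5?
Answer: -2410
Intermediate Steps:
x(u) = 7 (x(u) = 7 - (u - u) = 7 - 1*0 = 7 + 0 = 7)
j(b) = 10 (j(b) = (-5 + 7)*5 = 2*5 = 10)
E(C) = 10*C²
-450 - E(14) = -450 - 10*14² = -450 - 10*196 = -450 - 1*1960 = -450 - 1960 = -2410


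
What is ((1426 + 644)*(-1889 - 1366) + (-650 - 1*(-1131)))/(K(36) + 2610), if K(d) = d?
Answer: -6737369/2646 ≈ -2546.2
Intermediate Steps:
((1426 + 644)*(-1889 - 1366) + (-650 - 1*(-1131)))/(K(36) + 2610) = ((1426 + 644)*(-1889 - 1366) + (-650 - 1*(-1131)))/(36 + 2610) = (2070*(-3255) + (-650 + 1131))/2646 = (-6737850 + 481)*(1/2646) = -6737369*1/2646 = -6737369/2646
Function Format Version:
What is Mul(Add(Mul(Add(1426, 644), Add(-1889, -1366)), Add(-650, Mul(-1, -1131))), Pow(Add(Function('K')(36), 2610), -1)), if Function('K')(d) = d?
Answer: Rational(-6737369, 2646) ≈ -2546.2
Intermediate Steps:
Mul(Add(Mul(Add(1426, 644), Add(-1889, -1366)), Add(-650, Mul(-1, -1131))), Pow(Add(Function('K')(36), 2610), -1)) = Mul(Add(Mul(Add(1426, 644), Add(-1889, -1366)), Add(-650, Mul(-1, -1131))), Pow(Add(36, 2610), -1)) = Mul(Add(Mul(2070, -3255), Add(-650, 1131)), Pow(2646, -1)) = Mul(Add(-6737850, 481), Rational(1, 2646)) = Mul(-6737369, Rational(1, 2646)) = Rational(-6737369, 2646)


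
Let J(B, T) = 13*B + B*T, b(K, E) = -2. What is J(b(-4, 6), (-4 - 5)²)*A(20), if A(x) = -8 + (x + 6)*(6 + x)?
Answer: -125584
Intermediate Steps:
A(x) = -8 + (6 + x)² (A(x) = -8 + (6 + x)*(6 + x) = -8 + (6 + x)²)
J(b(-4, 6), (-4 - 5)²)*A(20) = (-2*(13 + (-4 - 5)²))*(-8 + (6 + 20)²) = (-2*(13 + (-9)²))*(-8 + 26²) = (-2*(13 + 81))*(-8 + 676) = -2*94*668 = -188*668 = -125584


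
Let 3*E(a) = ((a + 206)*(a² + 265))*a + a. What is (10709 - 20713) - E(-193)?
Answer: 31364269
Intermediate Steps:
E(a) = a/3 + a*(206 + a)*(265 + a²)/3 (E(a) = (((a + 206)*(a² + 265))*a + a)/3 = (((206 + a)*(265 + a²))*a + a)/3 = (a*(206 + a)*(265 + a²) + a)/3 = (a + a*(206 + a)*(265 + a²))/3 = a/3 + a*(206 + a)*(265 + a²)/3)
(10709 - 20713) - E(-193) = (10709 - 20713) - (-193)*(54591 + (-193)³ + 206*(-193)² + 265*(-193))/3 = -10004 - (-193)*(54591 - 7189057 + 206*37249 - 51145)/3 = -10004 - (-193)*(54591 - 7189057 + 7673294 - 51145)/3 = -10004 - (-193)*487683/3 = -10004 - 1*(-31374273) = -10004 + 31374273 = 31364269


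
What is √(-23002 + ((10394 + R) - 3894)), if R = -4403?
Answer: I*√20905 ≈ 144.59*I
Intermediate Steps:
√(-23002 + ((10394 + R) - 3894)) = √(-23002 + ((10394 - 4403) - 3894)) = √(-23002 + (5991 - 3894)) = √(-23002 + 2097) = √(-20905) = I*√20905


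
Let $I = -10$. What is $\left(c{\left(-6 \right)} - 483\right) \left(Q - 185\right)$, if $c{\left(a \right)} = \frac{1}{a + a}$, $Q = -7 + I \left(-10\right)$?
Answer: $\frac{133331}{3} \approx 44444.0$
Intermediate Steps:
$Q = 93$ ($Q = -7 - -100 = -7 + 100 = 93$)
$c{\left(a \right)} = \frac{1}{2 a}$
$\left(c{\left(-6 \right)} - 483\right) \left(Q - 185\right) = \left(\frac{1}{2 \left(-6\right)} - 483\right) \left(93 - 185\right) = \left(\frac{1}{2} \left(- \frac{1}{6}\right) - 483\right) \left(-92\right) = \left(- \frac{1}{12} - 483\right) \left(-92\right) = \left(- \frac{5797}{12}\right) \left(-92\right) = \frac{133331}{3}$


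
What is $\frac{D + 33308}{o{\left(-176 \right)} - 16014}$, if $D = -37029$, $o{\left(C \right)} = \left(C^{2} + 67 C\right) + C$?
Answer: $- \frac{3721}{2994} \approx -1.2428$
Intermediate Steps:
$o{\left(C \right)} = C^{2} + 68 C$
$\frac{D + 33308}{o{\left(-176 \right)} - 16014} = \frac{-37029 + 33308}{- 176 \left(68 - 176\right) - 16014} = - \frac{3721}{\left(-176\right) \left(-108\right) - 16014} = - \frac{3721}{19008 - 16014} = - \frac{3721}{2994}$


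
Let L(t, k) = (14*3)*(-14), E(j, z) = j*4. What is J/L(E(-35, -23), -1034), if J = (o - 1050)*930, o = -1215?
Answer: 351075/98 ≈ 3582.4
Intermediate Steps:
E(j, z) = 4*j
L(t, k) = -588 (L(t, k) = 42*(-14) = -588)
J = -2106450 (J = (-1215 - 1050)*930 = -2265*930 = -2106450)
J/L(E(-35, -23), -1034) = -2106450/(-588) = -2106450*(-1/588) = 351075/98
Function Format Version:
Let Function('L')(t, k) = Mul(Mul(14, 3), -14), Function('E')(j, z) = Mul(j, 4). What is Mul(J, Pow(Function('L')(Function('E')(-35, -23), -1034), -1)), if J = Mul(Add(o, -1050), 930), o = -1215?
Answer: Rational(351075, 98) ≈ 3582.4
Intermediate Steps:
Function('E')(j, z) = Mul(4, j)
Function('L')(t, k) = -588 (Function('L')(t, k) = Mul(42, -14) = -588)
J = -2106450 (J = Mul(Add(-1215, -1050), 930) = Mul(-2265, 930) = -2106450)
Mul(J, Pow(Function('L')(Function('E')(-35, -23), -1034), -1)) = Mul(-2106450, Pow(-588, -1)) = Mul(-2106450, Rational(-1, 588)) = Rational(351075, 98)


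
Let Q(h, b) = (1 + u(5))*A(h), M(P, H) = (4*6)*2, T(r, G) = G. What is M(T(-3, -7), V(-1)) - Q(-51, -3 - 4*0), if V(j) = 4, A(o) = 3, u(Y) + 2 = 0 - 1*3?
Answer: 60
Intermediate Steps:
u(Y) = -5 (u(Y) = -2 + (0 - 1*3) = -2 + (0 - 3) = -2 - 3 = -5)
M(P, H) = 48 (M(P, H) = 24*2 = 48)
Q(h, b) = -12 (Q(h, b) = (1 - 5)*3 = -4*3 = -12)
M(T(-3, -7), V(-1)) - Q(-51, -3 - 4*0) = 48 - 1*(-12) = 48 + 12 = 60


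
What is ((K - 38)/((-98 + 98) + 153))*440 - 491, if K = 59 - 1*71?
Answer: -97123/153 ≈ -634.79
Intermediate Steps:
K = -12 (K = 59 - 71 = -12)
((K - 38)/((-98 + 98) + 153))*440 - 491 = ((-12 - 38)/((-98 + 98) + 153))*440 - 491 = -50/(0 + 153)*440 - 491 = -50/153*440 - 491 = -22000/153 - 491 = -97123/153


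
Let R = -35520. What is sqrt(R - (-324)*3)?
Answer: 2*I*sqrt(8637) ≈ 185.87*I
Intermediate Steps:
sqrt(R - (-324)*3) = sqrt(-35520 - (-324)*3) = sqrt(-35520 - 1*(-972)) = sqrt(-35520 + 972) = sqrt(-34548) = 2*I*sqrt(8637)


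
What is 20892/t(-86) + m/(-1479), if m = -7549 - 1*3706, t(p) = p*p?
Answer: 28535312/2734671 ≈ 10.435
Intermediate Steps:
t(p) = p²
m = -11255 (m = -7549 - 3706 = -11255)
20892/t(-86) + m/(-1479) = 20892/((-86)²) - 11255/(-1479) = 20892/7396 - 11255*(-1/1479) = 20892*(1/7396) + 11255/1479 = 5223/1849 + 11255/1479 = 28535312/2734671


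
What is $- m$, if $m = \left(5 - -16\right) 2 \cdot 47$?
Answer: $-1974$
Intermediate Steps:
$m = 1974$ ($m = \left(5 + 16\right) 2 \cdot 47 = 21 \cdot 2 \cdot 47 = 42 \cdot 47 = 1974$)
$- m = \left(-1\right) 1974 = -1974$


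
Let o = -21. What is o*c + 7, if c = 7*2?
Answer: -287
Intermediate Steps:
c = 14
o*c + 7 = -21*14 + 7 = -294 + 7 = -287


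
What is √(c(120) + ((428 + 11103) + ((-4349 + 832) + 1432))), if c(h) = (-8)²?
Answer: √9510 ≈ 97.519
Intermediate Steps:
c(h) = 64
√(c(120) + ((428 + 11103) + ((-4349 + 832) + 1432))) = √(64 + ((428 + 11103) + ((-4349 + 832) + 1432))) = √(64 + (11531 + (-3517 + 1432))) = √(64 + (11531 - 2085)) = √(64 + 9446) = √9510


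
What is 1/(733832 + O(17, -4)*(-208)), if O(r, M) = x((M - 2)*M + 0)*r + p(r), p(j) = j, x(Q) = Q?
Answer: 1/645432 ≈ 1.5493e-6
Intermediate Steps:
O(r, M) = r + M*r*(-2 + M) (O(r, M) = ((M - 2)*M + 0)*r + r = ((-2 + M)*M + 0)*r + r = (M*(-2 + M) + 0)*r + r = (M*(-2 + M))*r + r = M*r*(-2 + M) + r = r + M*r*(-2 + M))
1/(733832 + O(17, -4)*(-208)) = 1/(733832 + (17*(1 - 4*(-2 - 4)))*(-208)) = 1/(733832 + (17*(1 - 4*(-6)))*(-208)) = 1/(733832 + (17*(1 + 24))*(-208)) = 1/(733832 + (17*25)*(-208)) = 1/(733832 + 425*(-208)) = 1/(733832 - 88400) = 1/645432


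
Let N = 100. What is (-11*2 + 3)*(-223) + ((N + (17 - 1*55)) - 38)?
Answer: 4261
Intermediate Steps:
(-11*2 + 3)*(-223) + ((N + (17 - 1*55)) - 38) = (-11*2 + 3)*(-223) + ((100 + (17 - 1*55)) - 38) = (-22 + 3)*(-223) + ((100 + (17 - 55)) - 38) = -19*(-223) + ((100 - 38) - 38) = 4237 + (62 - 38) = 4237 + 24 = 4261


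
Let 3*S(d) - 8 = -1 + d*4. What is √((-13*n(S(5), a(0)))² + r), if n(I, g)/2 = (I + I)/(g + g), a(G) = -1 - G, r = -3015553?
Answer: I*√2960797 ≈ 1720.7*I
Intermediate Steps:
S(d) = 7/3 + 4*d/3 (S(d) = 8/3 + (-1 + d*4)/3 = 8/3 + (-1 + 4*d)/3 = 8/3 + (-⅓ + 4*d/3) = 7/3 + 4*d/3)
n(I, g) = 2*I/g (n(I, g) = 2*((I + I)/(g + g)) = 2*((2*I)/((2*g))) = 2*((2*I)*(1/(2*g))) = 2*(I/g) = 2*I/g)
√((-13*n(S(5), a(0)))² + r) = √((-26*(7/3 + (4/3)*5)/(-1 - 1*0))² - 3015553) = √((-26*(7/3 + 20/3)/(-1 + 0))² - 3015553) = √((-26*9/(-1))² - 3015553) = √((-26*9*(-1))² - 3015553) = √((-13*(-18))² - 3015553) = √(234² - 3015553) = √(54756 - 3015553) = √(-2960797) = I*√2960797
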